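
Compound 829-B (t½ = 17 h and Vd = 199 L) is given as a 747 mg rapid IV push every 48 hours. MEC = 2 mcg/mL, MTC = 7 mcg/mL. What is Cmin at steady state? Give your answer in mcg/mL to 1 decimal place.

0.6 mcg/mL

Over one 48-h interval, 48/17 ≈ 2.8235 half-lives elapse, leaving f ≈ 0.1413 of each dose.
Each bolus raises the concentration by D/Vd = 747/199 ≈ 3.754 mcg/mL.
Steady-state trough Cmin,ss = C₀·f/(1−f) ≈ 3.754 × 0.1413/0.8587 ≈ 0.618 mcg/mL.
Trough 0.6 mcg/mL vs MEC 2 mcg/mL: subtherapeutic.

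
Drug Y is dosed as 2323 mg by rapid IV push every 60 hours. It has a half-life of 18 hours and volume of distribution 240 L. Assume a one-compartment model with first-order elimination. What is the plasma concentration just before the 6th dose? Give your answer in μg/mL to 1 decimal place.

f = (1/2)^(τ/t½) = (1/2)^(60/18) ≈ 0.0992.
C₀ = D/Vd = 2323/240 ≈ 9.679 μg/mL.
Before the 6th dose, 5 doses have been given. Superposition: Cmin = C₀·(f + f² + … + f^5).
≈ 9.679 × (0.0992 + 0.0098 + 0.0010 + 0.0001 + 0.0000) ≈ 9.679 × 0.1101 ≈ 1.066 μg/mL.

1.1 μg/mL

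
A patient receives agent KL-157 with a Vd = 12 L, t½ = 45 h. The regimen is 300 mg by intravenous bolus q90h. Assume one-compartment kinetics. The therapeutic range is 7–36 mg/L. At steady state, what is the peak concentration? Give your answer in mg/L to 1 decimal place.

33.3 mg/L

The dosing interval is 2 half-lives, so f = 2^(−2) = 0.25.
At steady state, R = 1/(1 − 0.25) = 4/3.
Single-dose peak C₀ = D/Vd = 300/12 = 25 mg/L.
Steady-state peak Cmax,ss = C₀·R = 25 × 4/3 ≈ 33.333 mg/L.
Peak 33.3 mg/L vs MTC 36 mg/L: below toxic threshold.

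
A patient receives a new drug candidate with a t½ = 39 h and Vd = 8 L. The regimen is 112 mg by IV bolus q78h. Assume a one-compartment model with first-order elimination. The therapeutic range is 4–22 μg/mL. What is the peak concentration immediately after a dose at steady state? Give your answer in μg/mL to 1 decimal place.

The dosing interval is 2 half-lives, so f = 2^(−2) = 0.25.
At steady state, R = 1/(1 − 0.25) = 4/3.
Single-dose peak C₀ = D/Vd = 112/8 = 14 μg/mL.
Steady-state peak Cmax,ss = C₀·R = 14 × 4/3 ≈ 18.667 μg/mL.
Peak 18.7 μg/mL vs MTC 22 μg/mL: below toxic threshold.

18.7 μg/mL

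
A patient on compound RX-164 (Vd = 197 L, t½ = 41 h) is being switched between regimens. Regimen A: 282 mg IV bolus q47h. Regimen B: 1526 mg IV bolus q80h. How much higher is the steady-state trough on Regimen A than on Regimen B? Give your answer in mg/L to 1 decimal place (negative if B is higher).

-1.5 mg/L

Regimen A: f = (1/2)^(47/41) ≈ 0.4518; Cmin,ss = (282/197)·f/(1−f) ≈ 1.180 mg/L.
Regimen B: f = (1/2)^(80/41) ≈ 0.2586; Cmin,ss = (1526/197)·f/(1−f) ≈ 2.702 mg/L.
Difference ≈ 1.180 − 2.702 ≈ -1.522 mg/L.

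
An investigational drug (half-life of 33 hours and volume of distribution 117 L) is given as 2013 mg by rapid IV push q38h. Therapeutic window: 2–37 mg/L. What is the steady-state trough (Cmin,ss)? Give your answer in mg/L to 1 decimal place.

14.1 mg/L

τ/t½ = 38/33 ≈ 1.1515, so fraction remaining f = (1/2)^(38/33) ≈ 0.4502.
Each bolus raises the concentration by D/Vd = 2013/117 ≈ 17.205 mg/L.
Steady-state trough Cmin,ss = C₀·f/(1−f) ≈ 17.205 × 0.4502/0.5498 ≈ 14.088 mg/L.
Trough 14.1 mg/L vs MEC 2 mg/L: adequate.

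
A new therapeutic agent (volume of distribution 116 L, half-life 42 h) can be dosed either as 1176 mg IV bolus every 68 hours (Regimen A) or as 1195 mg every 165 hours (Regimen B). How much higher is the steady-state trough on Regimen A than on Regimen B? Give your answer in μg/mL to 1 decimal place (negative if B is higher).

4.2 μg/mL

Regimen A: f = (1/2)^(68/42) ≈ 0.3256; Cmin,ss = (1176/116)·f/(1−f) ≈ 4.895 μg/mL.
Regimen B: f = (1/2)^(165/42) ≈ 0.0657; Cmin,ss = (1195/116)·f/(1−f) ≈ 0.724 μg/mL.
Difference ≈ 4.895 − 0.724 ≈ 4.171 μg/mL.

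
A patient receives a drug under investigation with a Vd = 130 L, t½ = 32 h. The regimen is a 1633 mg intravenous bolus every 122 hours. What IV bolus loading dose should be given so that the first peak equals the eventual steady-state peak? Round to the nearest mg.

f = (1/2)^(122/32) ≈ 0.071174; accumulation ratio R = 1/(1−f) ≈ 1.07663.
Loading dose to hit Cmax,ss on first dose: D_load = D_maint·R ≈ 1633 × 1.07663 ≈ 1758.14 mg.

1758 mg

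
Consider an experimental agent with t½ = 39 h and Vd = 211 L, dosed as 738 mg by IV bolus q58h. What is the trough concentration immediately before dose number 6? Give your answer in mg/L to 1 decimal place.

1.9 mg/L

f = (1/2)^(τ/t½) = (1/2)^(58/39) ≈ 0.3567.
C₀ = D/Vd = 738/211 ≈ 3.498 mg/L.
Before the 6th dose, 5 doses have been given. Superposition: Cmin = C₀·(f + f² + … + f^5).
≈ 3.498 × (0.3567 + 0.1272 + 0.0454 + 0.0162 + 0.0058) ≈ 3.498 × 0.5513 ≈ 1.928 mg/L.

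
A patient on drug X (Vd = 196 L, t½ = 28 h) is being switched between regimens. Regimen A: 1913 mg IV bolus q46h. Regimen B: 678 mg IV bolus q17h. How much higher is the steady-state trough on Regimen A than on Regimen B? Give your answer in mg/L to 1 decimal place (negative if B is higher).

Regimen A: f = (1/2)^(46/28) ≈ 0.3202; Cmin,ss = (1913/196)·f/(1−f) ≈ 4.597 mg/L.
Regimen B: f = (1/2)^(17/28) ≈ 0.6565; Cmin,ss = (678/196)·f/(1−f) ≈ 6.611 mg/L.
Difference ≈ 4.597 − 6.611 ≈ -2.014 mg/L.

-2.0 mg/L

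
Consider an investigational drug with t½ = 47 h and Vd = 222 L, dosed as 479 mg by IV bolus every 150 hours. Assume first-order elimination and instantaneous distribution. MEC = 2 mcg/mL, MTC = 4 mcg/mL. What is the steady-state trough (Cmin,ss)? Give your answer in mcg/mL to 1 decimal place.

0.3 mcg/mL

k = ln2/t½ = ln2/47 ≈ 0.014748 h⁻¹; fraction remaining f = e^(−kτ) = e^(−0.014748×150) ≈ 0.1095.
Each bolus raises the concentration by D/Vd = 479/222 ≈ 2.158 mcg/mL.
Steady-state trough Cmin,ss = C₀·f/(1−f) ≈ 2.158 × 0.1095/0.8905 ≈ 0.265 mcg/mL.
Trough 0.3 mcg/mL vs MEC 2 mcg/mL: subtherapeutic.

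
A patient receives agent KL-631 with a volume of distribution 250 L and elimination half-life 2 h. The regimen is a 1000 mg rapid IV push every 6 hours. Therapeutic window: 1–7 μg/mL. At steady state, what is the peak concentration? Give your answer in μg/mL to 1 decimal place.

4.6 μg/mL

τ = 6 h = 3 half-lives, so f = (1/2)^3 = 0.125.
Accumulation ratio R = 1/(1 − f) = 1/0.875 = 8/7.
Single-dose peak C₀ = D/Vd = 1000/250 = 4 μg/mL.
Steady-state peak Cmax,ss = C₀·R = 4 × 8/7 ≈ 4.571 μg/mL.
Peak 4.6 μg/mL vs MTC 7 μg/mL: below toxic threshold.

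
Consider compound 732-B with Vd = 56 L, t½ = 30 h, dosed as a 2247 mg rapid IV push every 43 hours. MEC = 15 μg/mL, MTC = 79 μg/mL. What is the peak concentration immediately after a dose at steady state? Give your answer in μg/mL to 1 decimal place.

τ/t½ = 43/30 ≈ 1.4333, so fraction remaining f = (1/2)^(43/30) ≈ 0.3703.
At steady state, accumulation factor R = 1/(1 − e^(−kτ)) ≈ 1.5881.
Single-dose peak C₀ = D/Vd = 2247/56 ≈ 40.125 μg/mL.
Steady-state peak Cmax,ss = C₀·R ≈ 40.125 × 1.5881 ≈ 63.723 μg/mL.
Peak 63.7 μg/mL vs MTC 79 μg/mL: below toxic threshold.

63.7 μg/mL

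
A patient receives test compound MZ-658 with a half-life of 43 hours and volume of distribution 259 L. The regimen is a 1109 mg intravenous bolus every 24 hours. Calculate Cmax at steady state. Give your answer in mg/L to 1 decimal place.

τ/t½ = 24/43 ≈ 0.55814, so fraction remaining f = (1/2)^(24/43) ≈ 0.6792.
At steady state, accumulation factor R = 1/(1 − e^(−kτ)) ≈ 3.1172.
Single-dose peak C₀ = D/Vd = 1109/259 ≈ 4.282 mg/L.
Steady-state peak Cmax,ss = C₀·R ≈ 4.282 × 3.1172 ≈ 13.348 mg/L.

13.3 mg/L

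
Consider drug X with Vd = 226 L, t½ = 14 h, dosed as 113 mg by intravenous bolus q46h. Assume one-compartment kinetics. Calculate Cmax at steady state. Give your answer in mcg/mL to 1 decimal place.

0.6 mcg/mL

Over one 46-h interval, 46/14 ≈ 3.2857 half-lives elapse, leaving f ≈ 0.1025 of each dose.
At steady state, accumulation factor R = 1/(1 − e^(−kτ)) ≈ 1.1142.
Each bolus raises the concentration by D/Vd = 113/226 ≈ 0.500 mcg/mL.
Cmax,ss = C₀/(1 − f) ≈ 0.500/0.8975 ≈ 0.557 mcg/mL.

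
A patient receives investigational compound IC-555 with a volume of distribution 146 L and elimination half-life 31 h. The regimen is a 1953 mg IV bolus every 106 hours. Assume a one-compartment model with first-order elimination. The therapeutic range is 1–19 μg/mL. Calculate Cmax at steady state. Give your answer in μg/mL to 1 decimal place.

Over one 106-h interval, 106/31 ≈ 3.4194 half-lives elapse, leaving f ≈ 0.0935 of each dose.
Accumulation ratio R = 1/(1 − f) ≈ 1/0.9065 ≈ 1.1031.
Single-dose peak C₀ = D/Vd = 1953/146 ≈ 13.377 μg/mL.
Steady-state peak Cmax,ss = C₀·R ≈ 13.377 × 1.1031 ≈ 14.756 μg/mL.
Peak 14.8 μg/mL vs MTC 19 μg/mL: below toxic threshold.

14.8 μg/mL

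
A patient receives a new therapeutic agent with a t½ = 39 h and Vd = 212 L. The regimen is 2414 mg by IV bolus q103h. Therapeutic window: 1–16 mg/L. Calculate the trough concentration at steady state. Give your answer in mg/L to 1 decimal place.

Over one 103-h interval, 103/39 ≈ 2.641 half-lives elapse, leaving f ≈ 0.1603 of each dose.
Each bolus raises the concentration by D/Vd = 2414/212 ≈ 11.387 mg/L.
Steady-state trough Cmin,ss = C₀·f/(1−f) ≈ 11.387 × 0.1603/0.8397 ≈ 2.174 mg/L.
Trough 2.2 mg/L vs MEC 1 mg/L: adequate.

2.2 mg/L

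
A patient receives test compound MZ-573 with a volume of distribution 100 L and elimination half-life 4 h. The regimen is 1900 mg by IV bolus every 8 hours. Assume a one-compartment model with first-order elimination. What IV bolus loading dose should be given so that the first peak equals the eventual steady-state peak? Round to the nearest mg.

f = (1/2)^(8/4) ≈ 0.250000; accumulation ratio R = 1/(1−f) ≈ 1.33333.
Loading dose to hit Cmax,ss on first dose: D_load = D_maint·R ≈ 1900 × 1.33333 ≈ 2533.33 mg.

2533 mg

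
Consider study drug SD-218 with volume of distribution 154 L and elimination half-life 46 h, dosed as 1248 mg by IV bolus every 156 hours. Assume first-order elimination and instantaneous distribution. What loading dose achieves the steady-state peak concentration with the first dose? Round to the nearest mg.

1379 mg

f = (1/2)^(156/46) ≈ 0.095305; accumulation ratio R = 1/(1−f) ≈ 1.10534.
Loading dose to hit Cmax,ss on first dose: D_load = D_maint·R ≈ 1248 × 1.10534 ≈ 1379.46 mg.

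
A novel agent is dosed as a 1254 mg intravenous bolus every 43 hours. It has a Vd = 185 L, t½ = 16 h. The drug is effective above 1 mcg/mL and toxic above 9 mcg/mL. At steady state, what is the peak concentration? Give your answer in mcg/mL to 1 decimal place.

k = ln2/t½ = ln2/16 ≈ 0.043322 h⁻¹; fraction remaining f = e^(−kτ) = e^(−0.043322×43) ≈ 0.1552.
At steady state, accumulation factor R = 1/(1 − e^(−kτ)) ≈ 1.1837.
Single-dose peak C₀ = D/Vd = 1254/185 ≈ 6.778 mcg/mL.
Steady-state peak Cmax,ss = C₀·R ≈ 6.778 × 1.1837 ≈ 8.023 mcg/mL.
Peak 8.0 mcg/mL vs MTC 9 mcg/mL: below toxic threshold.

8.0 mcg/mL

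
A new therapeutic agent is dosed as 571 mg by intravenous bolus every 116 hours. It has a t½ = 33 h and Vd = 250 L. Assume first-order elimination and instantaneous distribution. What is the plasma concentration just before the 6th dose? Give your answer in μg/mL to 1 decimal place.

0.2 μg/mL

f = (1/2)^(τ/t½) = (1/2)^(116/33) ≈ 0.0875.
C₀ = D/Vd = 571/250 ≈ 2.284 μg/mL.
Before the 6th dose, 5 doses have been given. Superposition: Cmin = C₀·(f + f² + … + f^5).
≈ 2.284 × (0.0875 + 0.0077 + 0.0007 + 0.0001 + 0.0000) ≈ 2.284 × 0.0960 ≈ 0.219 μg/mL.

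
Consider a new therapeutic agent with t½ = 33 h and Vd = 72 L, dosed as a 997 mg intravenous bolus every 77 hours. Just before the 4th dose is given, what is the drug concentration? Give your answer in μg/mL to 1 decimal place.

3.4 μg/mL

f = (1/2)^(τ/t½) = (1/2)^(77/33) ≈ 0.1984.
C₀ = D/Vd = 997/72 ≈ 13.847 μg/mL.
Before the 4th dose, 3 doses have been given. Superposition: Cmin = C₀·(f + f² + … + f^3).
≈ 13.847 × (0.1984 + 0.0394 + 0.0078) ≈ 13.847 × 0.2456 ≈ 3.401 μg/mL.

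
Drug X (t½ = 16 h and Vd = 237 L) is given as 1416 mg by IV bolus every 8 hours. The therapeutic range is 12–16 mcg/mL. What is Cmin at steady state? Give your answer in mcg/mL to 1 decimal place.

14.4 mcg/mL

k = ln2/t½ = ln2/16 ≈ 0.043322 h⁻¹; fraction remaining f = e^(−kτ) = e^(−0.043322×8) ≈ 0.7071.
Each bolus raises the concentration by D/Vd = 1416/237 ≈ 5.975 mcg/mL.
Steady-state trough Cmin,ss = C₀·f/(1−f) ≈ 5.975 × 0.7071/0.2929 ≈ 14.424 mcg/mL.
Trough 14.4 mcg/mL vs MEC 12 mcg/mL: adequate.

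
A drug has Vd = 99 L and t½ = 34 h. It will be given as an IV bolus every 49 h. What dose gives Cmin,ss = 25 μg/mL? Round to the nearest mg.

4246 mg

τ/t½ = 49/34 ≈ 1.4412, so f = (1/2)^(49/34) ≈ 0.368267.
Cmin,ss = (D/Vd)·f/(1−f), so D = Cmin,ss·Vd·(1−f)/f.
D = 25 × 99 × (1−f)/f ≈ 25 × 99 × 1.71542 ≈ 4245.66 mg.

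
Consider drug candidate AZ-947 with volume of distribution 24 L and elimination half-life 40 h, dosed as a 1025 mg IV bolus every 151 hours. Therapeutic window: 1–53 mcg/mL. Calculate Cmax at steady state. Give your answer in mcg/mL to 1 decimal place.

46.1 mcg/mL

τ/t½ = 151/40 ≈ 3.775, so fraction remaining f = (1/2)^(151/40) ≈ 0.0730.
At steady state, accumulation factor R = 1/(1 − e^(−kτ)) ≈ 1.0787.
Single-dose peak C₀ = D/Vd = 1025/24 ≈ 42.708 mcg/mL.
Cmax,ss = C₀/(1 − f) ≈ 42.708/0.9270 ≈ 46.071 mcg/mL.
Peak 46.1 mcg/mL vs MTC 53 mcg/mL: below toxic threshold.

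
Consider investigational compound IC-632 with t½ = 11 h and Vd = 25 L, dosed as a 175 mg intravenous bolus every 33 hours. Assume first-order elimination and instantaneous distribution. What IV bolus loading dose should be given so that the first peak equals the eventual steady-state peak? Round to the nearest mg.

200 mg

f = (1/2)^(33/11) ≈ 0.125000; accumulation ratio R = 1/(1−f) ≈ 1.14286.
Loading dose to hit Cmax,ss on first dose: D_load = D_maint·R ≈ 175 × 1.14286 ≈ 200.00 mg.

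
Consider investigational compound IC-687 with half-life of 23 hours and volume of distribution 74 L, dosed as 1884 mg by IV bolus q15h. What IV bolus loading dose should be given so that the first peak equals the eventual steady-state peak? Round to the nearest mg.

f = (1/2)^(15/23) ≈ 0.636321; accumulation ratio R = 1/(1−f) ≈ 2.74968.
Loading dose to hit Cmax,ss on first dose: D_load = D_maint·R ≈ 1884 × 2.74968 ≈ 5180.40 mg.

5180 mg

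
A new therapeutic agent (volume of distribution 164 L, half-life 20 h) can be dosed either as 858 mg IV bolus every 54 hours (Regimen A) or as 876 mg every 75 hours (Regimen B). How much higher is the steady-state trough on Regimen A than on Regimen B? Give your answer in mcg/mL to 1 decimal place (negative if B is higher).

Regimen A: f = (1/2)^(54/20) ≈ 0.1539; Cmin,ss = (858/164)·f/(1−f) ≈ 0.952 mcg/mL.
Regimen B: f = (1/2)^(75/20) ≈ 0.0743; Cmin,ss = (876/164)·f/(1−f) ≈ 0.429 mcg/mL.
Difference ≈ 0.952 − 0.429 ≈ 0.523 mcg/mL.

0.5 mcg/mL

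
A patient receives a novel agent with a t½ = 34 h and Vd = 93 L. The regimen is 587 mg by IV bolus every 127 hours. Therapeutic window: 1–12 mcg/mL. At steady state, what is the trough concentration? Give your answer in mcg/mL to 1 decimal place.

τ/t½ = 127/34 ≈ 3.7353, so fraction remaining f = (1/2)^(127/34) ≈ 0.0751.
At steady state, accumulation factor R = 1/(1 − e^(−kτ)) ≈ 1.0812.
Single-dose peak C₀ = D/Vd = 587/93 ≈ 6.312 mcg/mL.
Steady-state peak Cmax,ss = C₀·R ≈ 6.312 × 1.0812 ≈ 6.825 mcg/mL.
Steady-state trough Cmin,ss = Cmax,ss·f ≈ 6.825 × 0.0751 ≈ 0.513 mcg/mL.
Trough 0.5 mcg/mL vs MEC 1 mcg/mL: subtherapeutic.

0.5 mcg/mL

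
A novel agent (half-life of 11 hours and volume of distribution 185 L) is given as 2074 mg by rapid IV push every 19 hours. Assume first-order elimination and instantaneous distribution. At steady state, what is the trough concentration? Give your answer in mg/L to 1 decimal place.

τ/t½ = 19/11 ≈ 1.7273, so fraction remaining f = (1/2)^(19/11) ≈ 0.3020.
Single-dose peak C₀ = D/Vd = 2074/185 ≈ 11.211 mg/L.
Steady-state trough Cmin,ss = C₀·f/(1−f) ≈ 11.211 × 0.3020/0.6980 ≈ 4.851 mg/L.

4.9 mg/L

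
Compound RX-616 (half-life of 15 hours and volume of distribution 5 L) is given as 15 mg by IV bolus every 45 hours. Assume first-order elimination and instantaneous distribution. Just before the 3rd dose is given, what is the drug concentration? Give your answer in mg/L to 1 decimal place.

f = (1/2)^(τ/t½) = (1/2)^(45/15) ≈ 0.1250.
C₀ = D/Vd = 15/5 ≈ 3.000 mg/L.
Before the 3rd dose, 2 doses have been given. Superposition: Cmin = C₀·(f + f²).
≈ 3.000 × (0.1250 + 0.0156) ≈ 3.000 × 0.1406 ≈ 0.422 mg/L.

0.4 mg/L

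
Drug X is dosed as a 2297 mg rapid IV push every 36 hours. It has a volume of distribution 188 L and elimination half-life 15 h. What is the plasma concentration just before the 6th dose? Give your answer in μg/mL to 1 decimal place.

2.9 μg/mL

f = (1/2)^(τ/t½) = (1/2)^(36/15) ≈ 0.1895.
C₀ = D/Vd = 2297/188 ≈ 12.218 μg/mL.
Before the 6th dose, 5 doses have been given. Superposition: Cmin = C₀·(f + f² + … + f^5).
≈ 12.218 × (0.1895 + 0.0359 + 0.0068 + 0.0013 + 0.0002) ≈ 12.218 × 0.2337 ≈ 2.855 μg/mL.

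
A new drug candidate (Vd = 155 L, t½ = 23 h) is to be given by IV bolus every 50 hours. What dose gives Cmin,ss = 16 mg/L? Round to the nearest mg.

τ/t½ = 50/23 ≈ 2.1739, so f = (1/2)^(50/23) ≈ 0.221609.
Cmin,ss = (D/Vd)·f/(1−f), so D = Cmin,ss·Vd·(1−f)/f.
D = 16 × 155 × (1−f)/f ≈ 16 × 155 × 3.51245 ≈ 8710.88 mg.

8711 mg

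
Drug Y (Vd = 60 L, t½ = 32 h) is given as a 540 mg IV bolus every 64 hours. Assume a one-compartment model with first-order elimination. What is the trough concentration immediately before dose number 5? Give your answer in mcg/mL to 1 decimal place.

f = (1/2)^(τ/t½) = (1/2)^(64/32) ≈ 0.2500.
C₀ = D/Vd = 540/60 ≈ 9.000 mcg/mL.
Before the 5th dose, 4 doses have been given. Superposition: Cmin = C₀·(f + f² + … + f^4).
≈ 9.000 × (0.2500 + 0.0625 + 0.0156 + 0.0039) ≈ 9.000 × 0.3320 ≈ 2.988 mcg/mL.

3.0 mcg/mL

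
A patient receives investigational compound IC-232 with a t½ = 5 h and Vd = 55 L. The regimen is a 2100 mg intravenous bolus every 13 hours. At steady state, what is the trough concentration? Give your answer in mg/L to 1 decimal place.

7.5 mg/L

k = ln2/t½ = ln2/5 ≈ 0.138629 h⁻¹; fraction remaining f = e^(−kτ) = e^(−0.138629×13) ≈ 0.1649.
Single-dose peak C₀ = D/Vd = 2100/55 ≈ 38.182 mg/L.
Steady-state trough Cmin,ss = C₀·f/(1−f) ≈ 38.182 × 0.1649/0.8351 ≈ 7.539 mg/L.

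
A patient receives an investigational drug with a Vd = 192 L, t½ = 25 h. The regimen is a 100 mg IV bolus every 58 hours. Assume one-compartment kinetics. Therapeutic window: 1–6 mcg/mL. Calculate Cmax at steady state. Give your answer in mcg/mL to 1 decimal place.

Over one 58-h interval, 58/25 ≈ 2.32 half-lives elapse, leaving f ≈ 0.2003 of each dose.
At steady state, accumulation factor R = 1/(1 − e^(−kτ)) ≈ 1.2505.
Single-dose peak C₀ = D/Vd = 100/192 ≈ 0.521 mcg/mL.
Steady-state peak Cmax,ss = C₀·R ≈ 0.521 × 1.2505 ≈ 0.652 mcg/mL.
Peak 0.7 mcg/mL vs MTC 6 mcg/mL: below toxic threshold.

0.7 mcg/mL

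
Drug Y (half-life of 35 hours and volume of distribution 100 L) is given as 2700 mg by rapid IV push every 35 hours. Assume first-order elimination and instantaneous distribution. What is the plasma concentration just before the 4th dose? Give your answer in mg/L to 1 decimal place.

f = (1/2)^(τ/t½) = (1/2)^(35/35) ≈ 0.5000.
C₀ = D/Vd = 2700/100 ≈ 27.000 mg/L.
Before the 4th dose, 3 doses have been given. Superposition: Cmin = C₀·(f + f² + … + f^3).
≈ 27.000 × (0.5000 + 0.2500 + 0.1250) ≈ 27.000 × 0.8750 ≈ 23.625 mg/L.

23.6 mg/L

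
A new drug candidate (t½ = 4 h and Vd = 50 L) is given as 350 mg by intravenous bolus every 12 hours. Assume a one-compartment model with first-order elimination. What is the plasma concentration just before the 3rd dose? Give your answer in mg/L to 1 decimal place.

f = (1/2)^(τ/t½) = (1/2)^(12/4) ≈ 0.1250.
C₀ = D/Vd = 350/50 ≈ 7.000 mg/L.
Before the 3rd dose, 2 doses have been given. Superposition: Cmin = C₀·(f + f²).
≈ 7.000 × (0.1250 + 0.0156) ≈ 7.000 × 0.1406 ≈ 0.984 mg/L.

1.0 mg/L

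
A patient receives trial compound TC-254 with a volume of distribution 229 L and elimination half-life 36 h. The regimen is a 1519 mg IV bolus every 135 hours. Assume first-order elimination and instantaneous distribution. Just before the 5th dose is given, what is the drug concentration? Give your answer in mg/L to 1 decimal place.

f = (1/2)^(τ/t½) = (1/2)^(135/36) ≈ 0.0743.
C₀ = D/Vd = 1519/229 ≈ 6.633 mg/L.
Before the 5th dose, 4 doses have been given. Superposition: Cmin = C₀·(f + f² + … + f^4).
≈ 6.633 × (0.0743 + 0.0055 + 0.0004 + 0.0000) ≈ 6.633 × 0.0802 ≈ 0.532 mg/L.

0.5 mg/L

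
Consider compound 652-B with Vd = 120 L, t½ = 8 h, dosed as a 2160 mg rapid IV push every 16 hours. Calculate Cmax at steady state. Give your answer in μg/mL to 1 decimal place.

24.0 μg/mL

τ = 16 h = 2 half-lives, so f = (1/2)^2 = 0.25.
Accumulation ratio R = 1/(1 − f) = 1/0.75 = 4/3.
Single-dose peak C₀ = D/Vd = 2160/120 = 18 μg/mL.
Steady-state peak Cmax,ss = C₀·R = 18 × 4/3 ≈ 24.000 μg/mL.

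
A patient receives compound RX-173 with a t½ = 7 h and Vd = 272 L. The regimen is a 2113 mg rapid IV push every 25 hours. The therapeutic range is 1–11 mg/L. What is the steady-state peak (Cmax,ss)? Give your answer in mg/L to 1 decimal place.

8.5 mg/L

k = ln2/t½ = ln2/7 ≈ 0.099021 h⁻¹; fraction remaining f = e^(−kτ) = e^(−0.099021×25) ≈ 0.0841.
Accumulation ratio R = 1/(1 − f) ≈ 1/0.9159 ≈ 1.0918.
Single-dose peak C₀ = D/Vd = 2113/272 ≈ 7.768 mg/L.
Cmax,ss = C₀/(1 − f) ≈ 7.768/0.9159 ≈ 8.481 mg/L.
Peak 8.5 mg/L vs MTC 11 mg/L: below toxic threshold.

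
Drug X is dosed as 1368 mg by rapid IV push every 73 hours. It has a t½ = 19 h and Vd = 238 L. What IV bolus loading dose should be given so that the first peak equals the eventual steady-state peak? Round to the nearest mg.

1471 mg

f = (1/2)^(73/19) ≈ 0.069729; accumulation ratio R = 1/(1−f) ≈ 1.07496.
Loading dose to hit Cmax,ss on first dose: D_load = D_maint·R ≈ 1368 × 1.07496 ≈ 1470.55 mg.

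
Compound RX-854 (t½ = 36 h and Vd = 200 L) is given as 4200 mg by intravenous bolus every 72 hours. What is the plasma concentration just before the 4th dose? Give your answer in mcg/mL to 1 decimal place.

6.9 mcg/mL

f = (1/2)^(τ/t½) = (1/2)^(72/36) ≈ 0.2500.
C₀ = D/Vd = 4200/200 ≈ 21.000 mcg/mL.
Before the 4th dose, 3 doses have been given. Superposition: Cmin = C₀·(f + f² + … + f^3).
≈ 21.000 × (0.2500 + 0.0625 + 0.0156) ≈ 21.000 × 0.3281 ≈ 6.890 mcg/mL.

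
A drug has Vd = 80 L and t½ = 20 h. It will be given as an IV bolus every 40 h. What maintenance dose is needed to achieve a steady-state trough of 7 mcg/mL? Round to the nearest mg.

1680 mg

τ/t½ = 40/20 ≈ 2, so f = (1/2)^(40/20) ≈ 0.250000.
Cmin,ss = (D/Vd)·f/(1−f), so D = Cmin,ss·Vd·(1−f)/f.
D = 7 × 80 × (1−f)/f ≈ 7 × 80 × 3.00000 ≈ 1680.00 mg.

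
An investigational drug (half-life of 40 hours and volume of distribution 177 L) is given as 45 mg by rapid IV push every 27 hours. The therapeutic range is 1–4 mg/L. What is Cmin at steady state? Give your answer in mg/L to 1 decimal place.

0.4 mg/L

τ/t½ = 27/40 ≈ 0.675, so fraction remaining f = (1/2)^(27/40) ≈ 0.6263.
Single-dose peak C₀ = D/Vd = 45/177 ≈ 0.254 mg/L.
Steady-state trough Cmin,ss = C₀·f/(1−f) ≈ 0.254 × 0.6263/0.3737 ≈ 0.426 mg/L.
Trough 0.4 mg/L vs MEC 1 mg/L: subtherapeutic.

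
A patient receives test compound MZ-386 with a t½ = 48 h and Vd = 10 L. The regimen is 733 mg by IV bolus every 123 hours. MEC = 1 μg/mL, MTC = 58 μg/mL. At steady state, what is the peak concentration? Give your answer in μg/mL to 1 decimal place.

88.2 μg/mL

Over one 123-h interval, 123/48 ≈ 2.5625 half-lives elapse, leaving f ≈ 0.1693 of each dose.
At steady state, accumulation factor R = 1/(1 − e^(−kτ)) ≈ 1.2038.
Single-dose peak C₀ = D/Vd = 733/10 ≈ 73.300 μg/mL.
Steady-state peak Cmax,ss = C₀·R ≈ 73.300 × 1.2038 ≈ 88.239 μg/mL.
Peak 88.2 μg/mL vs MTC 58 μg/mL: exceeds toxic threshold.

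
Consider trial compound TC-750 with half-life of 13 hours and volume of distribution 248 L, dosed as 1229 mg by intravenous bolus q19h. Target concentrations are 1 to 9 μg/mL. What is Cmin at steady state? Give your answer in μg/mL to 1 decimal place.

τ/t½ = 19/13 ≈ 1.4615, so fraction remaining f = (1/2)^(19/13) ≈ 0.3631.
Single-dose peak C₀ = D/Vd = 1229/248 ≈ 4.956 μg/mL.
Steady-state trough Cmin,ss = C₀·f/(1−f) ≈ 4.956 × 0.3631/0.6369 ≈ 2.825 μg/mL.
Trough 2.8 μg/mL vs MEC 1 μg/mL: adequate.

2.8 μg/mL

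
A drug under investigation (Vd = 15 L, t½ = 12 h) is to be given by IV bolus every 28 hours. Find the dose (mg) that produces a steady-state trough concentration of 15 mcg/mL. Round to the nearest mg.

909 mg

τ/t½ = 28/12 ≈ 2.3333, so f = (1/2)^(28/12) ≈ 0.198425.
Cmin,ss = (D/Vd)·f/(1−f), so D = Cmin,ss·Vd·(1−f)/f.
D = 15 × 15 × (1−f)/f ≈ 15 × 15 × 4.03969 ≈ 908.93 mg.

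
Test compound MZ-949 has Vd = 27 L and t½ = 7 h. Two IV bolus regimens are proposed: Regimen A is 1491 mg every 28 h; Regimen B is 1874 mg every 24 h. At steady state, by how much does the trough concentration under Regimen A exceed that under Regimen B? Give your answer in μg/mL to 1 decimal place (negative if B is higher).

Regimen A: f = (1/2)^(28/7) ≈ 0.0625; Cmin,ss = (1491/27)·f/(1−f) ≈ 3.681 μg/mL.
Regimen B: f = (1/2)^(24/7) ≈ 0.0929; Cmin,ss = (1874/27)·f/(1−f) ≈ 7.108 μg/mL.
Difference ≈ 3.681 − 7.108 ≈ -3.427 μg/mL.

-3.4 μg/mL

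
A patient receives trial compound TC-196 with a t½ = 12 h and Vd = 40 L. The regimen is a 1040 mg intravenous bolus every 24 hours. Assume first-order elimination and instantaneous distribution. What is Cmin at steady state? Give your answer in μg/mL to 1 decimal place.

τ = 24 h = 2 half-lives, so f = (1/2)^2 = 0.25.
Accumulation ratio R = 1/(1 − f) = 1/0.75 = 4/3.
Single-dose peak C₀ = D/Vd = 1040/40 = 26 μg/mL.
Steady-state peak Cmax,ss = C₀·R = 26 × 4/3 ≈ 34.667 μg/mL.
Steady-state trough Cmin,ss = Cmax,ss·f ≈ 34.667 × 0.25 ≈ 8.667 μg/mL.

8.7 μg/mL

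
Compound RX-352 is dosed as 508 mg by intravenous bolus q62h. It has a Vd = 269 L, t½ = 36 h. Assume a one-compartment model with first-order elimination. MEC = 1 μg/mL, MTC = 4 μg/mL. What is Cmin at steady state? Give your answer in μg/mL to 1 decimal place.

0.8 μg/mL

τ/t½ = 62/36 ≈ 1.7222, so fraction remaining f = (1/2)^(62/36) ≈ 0.3031.
Accumulation ratio R = 1/(1 − f) ≈ 1/0.6969 ≈ 1.4349.
Each bolus raises the concentration by D/Vd = 508/269 ≈ 1.888 μg/mL.
Steady-state peak Cmax,ss = C₀·R ≈ 1.888 × 1.4349 ≈ 2.709 μg/mL.
One interval later, Cmin,ss = Cmax,ss·e^(−kτ) ≈ 2.709 × 0.3031 ≈ 0.821 μg/mL.
Trough 0.8 μg/mL vs MEC 1 μg/mL: subtherapeutic.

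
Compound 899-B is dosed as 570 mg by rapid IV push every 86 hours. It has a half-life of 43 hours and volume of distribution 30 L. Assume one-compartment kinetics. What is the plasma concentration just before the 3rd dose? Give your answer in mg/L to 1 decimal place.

f = (1/2)^(τ/t½) = (1/2)^(86/43) ≈ 0.2500.
C₀ = D/Vd = 570/30 ≈ 19.000 mg/L.
Before the 3rd dose, 2 doses have been given. Superposition: Cmin = C₀·(f + f²).
≈ 19.000 × (0.2500 + 0.0625) ≈ 19.000 × 0.3125 ≈ 5.938 mg/L.

5.9 mg/L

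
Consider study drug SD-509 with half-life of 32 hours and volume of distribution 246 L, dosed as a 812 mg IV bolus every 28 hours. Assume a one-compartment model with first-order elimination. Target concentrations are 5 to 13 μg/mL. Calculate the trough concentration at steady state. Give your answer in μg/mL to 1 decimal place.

4.0 μg/mL

Over one 28-h interval, 28/32 ≈ 0.875 half-lives elapse, leaving f ≈ 0.5453 of each dose.
Accumulation ratio R = 1/(1 − f) ≈ 1/0.4547 ≈ 2.1993.
Single-dose peak C₀ = D/Vd = 812/246 ≈ 3.301 μg/mL.
Cmax,ss = C₀/(1 − f) ≈ 3.301/0.4547 ≈ 7.260 μg/mL.
Steady-state trough Cmin,ss = Cmax,ss·f ≈ 7.260 × 0.5453 ≈ 3.959 μg/mL.
Trough 4.0 μg/mL vs MEC 5 μg/mL: subtherapeutic.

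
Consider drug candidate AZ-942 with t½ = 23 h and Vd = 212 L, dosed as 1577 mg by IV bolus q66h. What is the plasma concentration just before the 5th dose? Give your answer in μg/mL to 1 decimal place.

f = (1/2)^(τ/t½) = (1/2)^(66/23) ≈ 0.1368.
C₀ = D/Vd = 1577/212 ≈ 7.439 μg/mL.
Before the 5th dose, 4 doses have been given. Superposition: Cmin = C₀·(f + f² + … + f^4).
≈ 7.439 × (0.1368 + 0.0187 + 0.0026 + 0.0004) ≈ 7.439 × 0.1585 ≈ 1.179 μg/mL.

1.2 μg/mL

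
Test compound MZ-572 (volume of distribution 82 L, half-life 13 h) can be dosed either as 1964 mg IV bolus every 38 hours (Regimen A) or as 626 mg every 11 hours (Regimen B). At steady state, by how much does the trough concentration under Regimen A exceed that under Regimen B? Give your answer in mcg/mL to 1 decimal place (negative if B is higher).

-5.9 mcg/mL

Regimen A: f = (1/2)^(38/13) ≈ 0.1318; Cmin,ss = (1964/82)·f/(1−f) ≈ 3.636 mcg/mL.
Regimen B: f = (1/2)^(11/13) ≈ 0.5563; Cmin,ss = (626/82)·f/(1−f) ≈ 9.572 mcg/mL.
Difference ≈ 3.636 − 9.572 ≈ -5.936 mcg/mL.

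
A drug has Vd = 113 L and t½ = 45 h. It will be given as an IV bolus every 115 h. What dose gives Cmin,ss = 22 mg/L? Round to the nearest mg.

τ/t½ = 115/45 ≈ 2.5556, so f = (1/2)^(115/45) ≈ 0.170099.
Cmin,ss = (D/Vd)·f/(1−f), so D = Cmin,ss·Vd·(1−f)/f.
D = 22 × 113 × (1−f)/f ≈ 22 × 113 × 4.87893 ≈ 12129.02 mg.

12129 mg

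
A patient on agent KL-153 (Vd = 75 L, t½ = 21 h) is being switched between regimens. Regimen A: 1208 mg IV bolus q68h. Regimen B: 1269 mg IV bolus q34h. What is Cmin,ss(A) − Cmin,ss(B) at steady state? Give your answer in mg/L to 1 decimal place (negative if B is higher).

Regimen A: f = (1/2)^(68/21) ≈ 0.1060; Cmin,ss = (1208/75)·f/(1−f) ≈ 1.910 mg/L.
Regimen B: f = (1/2)^(34/21) ≈ 0.3256; Cmin,ss = (1269/75)·f/(1−f) ≈ 8.169 mg/L.
Difference ≈ 1.910 − 8.169 ≈ -6.259 mg/L.

-6.3 mg/L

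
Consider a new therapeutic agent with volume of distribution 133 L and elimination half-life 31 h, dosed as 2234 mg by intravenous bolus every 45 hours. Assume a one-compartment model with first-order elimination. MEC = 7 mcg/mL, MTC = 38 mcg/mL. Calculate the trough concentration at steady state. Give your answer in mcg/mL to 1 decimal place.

9.7 mcg/mL

k = ln2/t½ = ln2/31 ≈ 0.022360 h⁻¹; fraction remaining f = e^(−kτ) = e^(−0.022360×45) ≈ 0.3656.
At steady state, accumulation factor R = 1/(1 − e^(−kτ)) ≈ 1.5763.
Single-dose peak C₀ = D/Vd = 2234/133 ≈ 16.797 mcg/mL.
Steady-state peak Cmax,ss = C₀·R ≈ 16.797 × 1.5763 ≈ 26.477 mcg/mL.
One interval later, Cmin,ss = Cmax,ss·e^(−kτ) ≈ 26.477 × 0.3656 ≈ 9.680 mcg/mL.
Trough 9.7 mcg/mL vs MEC 7 mcg/mL: adequate.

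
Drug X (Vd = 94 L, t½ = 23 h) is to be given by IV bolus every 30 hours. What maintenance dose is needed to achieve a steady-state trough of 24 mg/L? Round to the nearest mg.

τ/t½ = 30/23 ≈ 1.3043, so f = (1/2)^(30/23) ≈ 0.404904.
Cmin,ss = (D/Vd)·f/(1−f), so D = Cmin,ss·Vd·(1−f)/f.
D = 24 × 94 × (1−f)/f ≈ 24 × 94 × 1.46972 ≈ 3315.69 mg.

3316 mg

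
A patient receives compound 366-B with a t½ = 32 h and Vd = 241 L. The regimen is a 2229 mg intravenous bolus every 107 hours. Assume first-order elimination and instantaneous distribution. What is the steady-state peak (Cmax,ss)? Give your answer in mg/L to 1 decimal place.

Over one 107-h interval, 107/32 ≈ 3.3438 half-lives elapse, leaving f ≈ 0.0985 of each dose.
At steady state, accumulation factor R = 1/(1 − e^(−kτ)) ≈ 1.1093.
Each bolus raises the concentration by D/Vd = 2229/241 ≈ 9.249 mg/L.
Steady-state peak Cmax,ss = C₀·R ≈ 9.249 × 1.1093 ≈ 10.260 mg/L.

10.3 mg/L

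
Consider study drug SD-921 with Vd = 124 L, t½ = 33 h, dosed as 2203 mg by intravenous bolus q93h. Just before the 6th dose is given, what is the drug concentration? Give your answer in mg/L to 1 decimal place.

2.9 mg/L

f = (1/2)^(τ/t½) = (1/2)^(93/33) ≈ 0.1418.
C₀ = D/Vd = 2203/124 ≈ 17.766 mg/L.
Before the 6th dose, 5 doses have been given. Superposition: Cmin = C₀·(f + f² + … + f^5).
≈ 17.766 × (0.1418 + 0.0201 + 0.0029 + 0.0004 + 0.0001) ≈ 17.766 × 0.1653 ≈ 2.937 mg/L.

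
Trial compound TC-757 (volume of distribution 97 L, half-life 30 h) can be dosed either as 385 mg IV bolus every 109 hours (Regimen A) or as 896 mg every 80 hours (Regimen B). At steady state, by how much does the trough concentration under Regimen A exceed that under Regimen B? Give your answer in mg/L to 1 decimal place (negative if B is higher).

Regimen A: f = (1/2)^(109/30) ≈ 0.0806; Cmin,ss = (385/97)·f/(1−f) ≈ 0.348 mg/L.
Regimen B: f = (1/2)^(80/30) ≈ 0.1575; Cmin,ss = (896/97)·f/(1−f) ≈ 1.727 mg/L.
Difference ≈ 0.348 − 1.727 ≈ -1.379 mg/L.

-1.4 mg/L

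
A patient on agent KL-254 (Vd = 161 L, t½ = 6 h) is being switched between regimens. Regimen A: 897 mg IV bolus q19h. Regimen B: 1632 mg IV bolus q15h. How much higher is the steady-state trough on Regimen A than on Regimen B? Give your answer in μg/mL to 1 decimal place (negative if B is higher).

Regimen A: f = (1/2)^(19/6) ≈ 0.1114; Cmin,ss = (897/161)·f/(1−f) ≈ 0.698 μg/mL.
Regimen B: f = (1/2)^(15/6) ≈ 0.1768; Cmin,ss = (1632/161)·f/(1−f) ≈ 2.177 μg/mL.
Difference ≈ 0.698 − 2.177 ≈ -1.479 μg/mL.

-1.5 μg/mL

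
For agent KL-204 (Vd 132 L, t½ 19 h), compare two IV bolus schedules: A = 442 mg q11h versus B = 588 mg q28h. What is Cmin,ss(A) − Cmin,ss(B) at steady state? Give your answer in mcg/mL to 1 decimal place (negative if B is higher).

Regimen A: f = (1/2)^(11/19) ≈ 0.6695; Cmin,ss = (442/132)·f/(1−f) ≈ 6.783 mcg/mL.
Regimen B: f = (1/2)^(28/19) ≈ 0.3601; Cmin,ss = (588/132)·f/(1−f) ≈ 2.507 mcg/mL.
Difference ≈ 6.783 − 2.507 ≈ 4.276 mcg/mL.

4.3 mcg/mL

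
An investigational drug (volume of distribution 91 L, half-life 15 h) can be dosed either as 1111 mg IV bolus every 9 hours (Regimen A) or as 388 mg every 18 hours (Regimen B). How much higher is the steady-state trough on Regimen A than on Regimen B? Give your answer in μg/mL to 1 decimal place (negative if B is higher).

20.4 μg/mL

Regimen A: f = (1/2)^(9/15) ≈ 0.6598; Cmin,ss = (1111/91)·f/(1−f) ≈ 23.678 μg/mL.
Regimen B: f = (1/2)^(18/15) ≈ 0.4353; Cmin,ss = (388/91)·f/(1−f) ≈ 3.287 μg/mL.
Difference ≈ 23.678 − 3.287 ≈ 20.391 μg/mL.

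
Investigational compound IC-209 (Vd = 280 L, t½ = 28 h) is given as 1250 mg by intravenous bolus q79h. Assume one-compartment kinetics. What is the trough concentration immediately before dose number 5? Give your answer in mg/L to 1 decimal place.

f = (1/2)^(τ/t½) = (1/2)^(79/28) ≈ 0.1415.
C₀ = D/Vd = 1250/280 ≈ 4.464 mg/L.
Before the 5th dose, 4 doses have been given. Superposition: Cmin = C₀·(f + f² + … + f^4).
≈ 4.464 × (0.1415 + 0.0200 + 0.0028 + 0.0004) ≈ 4.464 × 0.1647 ≈ 0.735 mg/L.

0.7 mg/L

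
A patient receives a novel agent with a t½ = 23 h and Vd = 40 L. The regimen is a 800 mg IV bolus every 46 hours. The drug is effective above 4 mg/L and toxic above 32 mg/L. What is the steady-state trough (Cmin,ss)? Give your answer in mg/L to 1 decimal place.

6.7 mg/L

τ = 46 h = 2 half-lives, so f = (1/2)^2 = 0.25.
Accumulation ratio R = 1/(1 − f) = 1/0.75 = 4/3.
Single-dose peak C₀ = D/Vd = 800/40 = 20 mg/L.
Steady-state peak Cmax,ss = C₀·R = 20 × 4/3 ≈ 26.667 mg/L.
Steady-state trough Cmin,ss = Cmax,ss·f ≈ 26.667 × 0.25 ≈ 6.667 mg/L.
Trough 6.7 mg/L vs MEC 4 mg/L: adequate.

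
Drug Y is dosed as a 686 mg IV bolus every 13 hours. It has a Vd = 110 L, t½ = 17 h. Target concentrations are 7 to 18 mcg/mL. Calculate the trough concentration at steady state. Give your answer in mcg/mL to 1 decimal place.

8.9 mcg/mL

τ/t½ = 13/17 ≈ 0.76471, so fraction remaining f = (1/2)^(13/17) ≈ 0.5886.
Accumulation ratio R = 1/(1 − f) ≈ 1/0.4114 ≈ 2.4307.
Single-dose peak C₀ = D/Vd = 686/110 ≈ 6.236 mcg/mL.
Cmax,ss = C₀/(1 − f) ≈ 6.236/0.4114 ≈ 15.158 mcg/mL.
Steady-state trough Cmin,ss = Cmax,ss·f ≈ 15.158 × 0.5886 ≈ 8.922 mcg/mL.
Trough 8.9 mcg/mL vs MEC 7 mcg/mL: adequate.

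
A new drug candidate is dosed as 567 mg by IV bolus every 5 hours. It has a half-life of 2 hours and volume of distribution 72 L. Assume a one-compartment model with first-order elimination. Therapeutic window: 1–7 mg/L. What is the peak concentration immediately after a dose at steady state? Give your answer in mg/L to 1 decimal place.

9.6 mg/L

τ/t½ = 5/2 ≈ 2.5, so fraction remaining f = (1/2)^(5/2) ≈ 0.1768.
Accumulation ratio R = 1/(1 − f) ≈ 1/0.8232 ≈ 1.2148.
Single-dose peak C₀ = D/Vd = 567/72 ≈ 7.875 mg/L.
Steady-state peak Cmax,ss = C₀·R ≈ 7.875 × 1.2148 ≈ 9.567 mg/L.
Peak 9.6 mg/L vs MTC 7 mg/L: exceeds toxic threshold.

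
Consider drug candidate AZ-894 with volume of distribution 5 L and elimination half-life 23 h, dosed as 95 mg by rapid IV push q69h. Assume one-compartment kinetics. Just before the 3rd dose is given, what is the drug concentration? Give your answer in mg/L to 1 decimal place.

2.7 mg/L

f = (1/2)^(τ/t½) = (1/2)^(69/23) ≈ 0.1250.
C₀ = D/Vd = 95/5 ≈ 19.000 mg/L.
Before the 3rd dose, 2 doses have been given. Superposition: Cmin = C₀·(f + f²).
≈ 19.000 × (0.1250 + 0.0156) ≈ 19.000 × 0.1406 ≈ 2.671 mg/L.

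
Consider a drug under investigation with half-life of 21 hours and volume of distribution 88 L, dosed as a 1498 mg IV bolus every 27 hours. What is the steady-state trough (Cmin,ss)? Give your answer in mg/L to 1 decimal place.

11.8 mg/L

Over one 27-h interval, 27/21 ≈ 1.2857 half-lives elapse, leaving f ≈ 0.4102 of each dose.
Each bolus raises the concentration by D/Vd = 1498/88 ≈ 17.023 mg/L.
Steady-state trough Cmin,ss = C₀·f/(1−f) ≈ 17.023 × 0.4102/0.5898 ≈ 11.839 mg/L.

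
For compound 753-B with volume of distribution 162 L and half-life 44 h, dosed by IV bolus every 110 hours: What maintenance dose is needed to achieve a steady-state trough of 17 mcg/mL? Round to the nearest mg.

τ/t½ = 110/44 ≈ 2.5, so f = (1/2)^(110/44) ≈ 0.176777.
Cmin,ss = (D/Vd)·f/(1−f), so D = Cmin,ss·Vd·(1−f)/f.
D = 17 × 162 × (1−f)/f ≈ 17 × 162 × 4.65684 ≈ 12824.94 mg.

12825 mg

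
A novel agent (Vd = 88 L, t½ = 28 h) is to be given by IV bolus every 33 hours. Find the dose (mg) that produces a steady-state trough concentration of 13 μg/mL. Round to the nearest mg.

τ/t½ = 33/28 ≈ 1.1786, so f = (1/2)^(33/28) ≈ 0.441789.
Cmin,ss = (D/Vd)·f/(1−f), so D = Cmin,ss·Vd·(1−f)/f.
D = 13 × 88 × (1−f)/f ≈ 13 × 88 × 1.26352 ≈ 1445.47 mg.

1445 mg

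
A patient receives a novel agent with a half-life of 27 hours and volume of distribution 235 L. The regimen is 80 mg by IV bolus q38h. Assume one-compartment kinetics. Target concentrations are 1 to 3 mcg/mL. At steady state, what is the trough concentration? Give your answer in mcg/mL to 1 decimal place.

0.2 mcg/mL

τ/t½ = 38/27 ≈ 1.4074, so fraction remaining f = (1/2)^(38/27) ≈ 0.3770.
Single-dose peak C₀ = D/Vd = 80/235 ≈ 0.340 mcg/mL.
Steady-state trough Cmin,ss = C₀·f/(1−f) ≈ 0.340 × 0.3770/0.6230 ≈ 0.206 mcg/mL.
Trough 0.2 mcg/mL vs MEC 1 mcg/mL: subtherapeutic.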